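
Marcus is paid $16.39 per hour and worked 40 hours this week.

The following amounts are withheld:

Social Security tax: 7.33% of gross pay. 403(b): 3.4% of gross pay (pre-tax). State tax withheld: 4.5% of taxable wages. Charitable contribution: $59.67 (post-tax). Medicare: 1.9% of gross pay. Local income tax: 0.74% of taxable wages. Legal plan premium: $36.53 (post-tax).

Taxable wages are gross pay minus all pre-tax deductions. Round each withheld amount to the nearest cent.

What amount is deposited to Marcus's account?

Gross pay: 40 × $16.39 = $655.60
403(b): $655.60 × 0.034 = $22.29
Taxable wages = $655.60 − $22.29 = $633.31
Local income tax: $633.31 × 0.0074 = $4.69
State tax withheld: $633.31 × 0.045 = $28.50
Medicare: $655.60 × 0.019 = $12.46
Social Security tax: $655.60 × 0.0733 = $48.06
Legal plan premium: $36.53
Charitable contribution: $59.67
Total deductions = $22.29 + $4.69 + $28.50 + $12.46 + $48.06 + $36.53 + $59.67 = $212.20
Net pay = $655.60 − $212.20 = $443.40

$443.40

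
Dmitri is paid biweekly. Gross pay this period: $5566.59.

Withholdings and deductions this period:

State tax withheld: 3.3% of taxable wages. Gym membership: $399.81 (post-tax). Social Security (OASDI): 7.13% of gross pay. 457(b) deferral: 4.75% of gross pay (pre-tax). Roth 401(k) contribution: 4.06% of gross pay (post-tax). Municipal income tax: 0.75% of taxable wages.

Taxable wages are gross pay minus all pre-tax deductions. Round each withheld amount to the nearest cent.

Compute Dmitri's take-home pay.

$4064.73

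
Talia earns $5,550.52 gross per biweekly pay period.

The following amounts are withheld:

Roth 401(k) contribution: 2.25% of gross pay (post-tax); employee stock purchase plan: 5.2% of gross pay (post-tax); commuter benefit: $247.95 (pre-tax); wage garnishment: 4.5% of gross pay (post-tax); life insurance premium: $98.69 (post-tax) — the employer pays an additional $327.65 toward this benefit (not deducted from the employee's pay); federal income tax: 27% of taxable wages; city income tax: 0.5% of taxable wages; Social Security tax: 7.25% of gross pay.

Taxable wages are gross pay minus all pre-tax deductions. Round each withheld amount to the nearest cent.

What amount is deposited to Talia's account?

$2,679.98

Commuter benefit: $247.95
Taxable wages = $5,550.52 − $247.95 = $5,302.57
City income tax: $5,302.57 × 0.005 = $26.51
Federal income tax: $5,302.57 × 0.27 = $1,431.69
Social Security tax: $5,550.52 × 0.0725 = $402.41
Roth 401(k) contribution: $5,550.52 × 0.0225 = $124.89
Employee stock purchase plan: $5,550.52 × 0.052 = $288.63
Wage garnishment: $5,550.52 × 0.045 = $249.77
Life insurance premium: $98.69
(Employer's $327.65 toward life insurance premium is not withheld from the employee.)
Total deductions = $247.95 + $26.51 + $1,431.69 + $402.41 + $124.89 + $288.63 + $249.77 + $98.69 = $2,870.54
Net pay = $5,550.52 − $2,870.54 = $2,679.98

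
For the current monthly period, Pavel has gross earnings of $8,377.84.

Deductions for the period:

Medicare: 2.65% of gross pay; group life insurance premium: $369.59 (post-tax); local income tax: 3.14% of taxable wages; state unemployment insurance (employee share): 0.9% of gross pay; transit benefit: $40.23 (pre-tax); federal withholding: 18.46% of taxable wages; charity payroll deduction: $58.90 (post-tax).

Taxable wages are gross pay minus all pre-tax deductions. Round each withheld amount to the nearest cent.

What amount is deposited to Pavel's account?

$5,810.79

Transit benefit: $40.23
Taxable wages = $8,377.84 − $40.23 = $8,337.61
Local income tax: $8,337.61 × 0.0314 = $261.80
Federal withholding: $8,337.61 × 0.1846 = $1,539.12
Medicare: $8,377.84 × 0.0265 = $222.01
State unemployment insurance (employee share): $8,377.84 × 0.009 = $75.40
Charity payroll deduction: $58.90
Group life insurance premium: $369.59
Total deductions = $40.23 + $261.80 + $1,539.12 + $222.01 + $75.40 + $58.90 + $369.59 = $2,567.05
Net pay = $8,377.84 − $2,567.05 = $5,810.79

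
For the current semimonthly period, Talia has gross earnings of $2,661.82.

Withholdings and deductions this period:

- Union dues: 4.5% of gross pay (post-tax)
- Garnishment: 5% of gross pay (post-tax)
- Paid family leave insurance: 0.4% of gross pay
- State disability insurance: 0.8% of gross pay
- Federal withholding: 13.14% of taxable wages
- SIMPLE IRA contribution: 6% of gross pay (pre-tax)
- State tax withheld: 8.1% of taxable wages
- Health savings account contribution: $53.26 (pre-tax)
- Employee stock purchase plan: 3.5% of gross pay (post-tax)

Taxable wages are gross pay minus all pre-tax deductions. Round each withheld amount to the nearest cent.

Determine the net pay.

$1,550.74

Health savings account contribution: $53.26
SIMPLE IRA contribution: $2,661.82 × 0.06 = $159.71
Pre-tax total = $53.26 + $159.71 = $212.97
Taxable wages = $2,661.82 − $212.97 = $2,448.85
State tax withheld: $2,448.85 × 0.081 = $198.36
Federal withholding: $2,448.85 × 0.1314 = $321.78
State disability insurance: $2,661.82 × 0.008 = $21.29
Paid family leave insurance: $2,661.82 × 0.004 = $10.65
Employee stock purchase plan: $2,661.82 × 0.035 = $93.16
Union dues: $2,661.82 × 0.045 = $119.78
Garnishment: $2,661.82 × 0.05 = $133.09
Total deductions = $53.26 + $159.71 + $198.36 + $321.78 + $21.29 + $10.65 + $93.16 + $119.78 + $133.09 = $1,111.08
Net pay = $2,661.82 − $1,111.08 = $1,550.74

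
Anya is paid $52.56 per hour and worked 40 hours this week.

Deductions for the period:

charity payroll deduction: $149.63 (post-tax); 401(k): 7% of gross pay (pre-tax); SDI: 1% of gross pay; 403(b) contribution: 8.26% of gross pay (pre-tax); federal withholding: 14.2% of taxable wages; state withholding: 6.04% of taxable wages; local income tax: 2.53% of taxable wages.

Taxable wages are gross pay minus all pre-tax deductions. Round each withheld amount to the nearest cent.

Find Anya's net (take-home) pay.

Gross pay: 40 × $52.56 = $2,102.40
401(k): $2,102.40 × 0.07 = $147.17
403(b) contribution: $2,102.40 × 0.0826 = $173.66
Pre-tax total = $147.17 + $173.66 = $320.83
Taxable wages = $2,102.40 − $320.83 = $1,781.57
Federal withholding: $1,781.57 × 0.142 = $252.98
Local income tax: $1,781.57 × 0.0253 = $45.07
State withholding: $1,781.57 × 0.0604 = $107.61
SDI: $2,102.40 × 0.01 = $21.02
Charity payroll deduction: $149.63
Total deductions = $147.17 + $173.66 + $252.98 + $45.07 + $107.61 + $21.02 + $149.63 = $897.14
Net pay = $2,102.40 − $897.14 = $1,205.26

$1,205.26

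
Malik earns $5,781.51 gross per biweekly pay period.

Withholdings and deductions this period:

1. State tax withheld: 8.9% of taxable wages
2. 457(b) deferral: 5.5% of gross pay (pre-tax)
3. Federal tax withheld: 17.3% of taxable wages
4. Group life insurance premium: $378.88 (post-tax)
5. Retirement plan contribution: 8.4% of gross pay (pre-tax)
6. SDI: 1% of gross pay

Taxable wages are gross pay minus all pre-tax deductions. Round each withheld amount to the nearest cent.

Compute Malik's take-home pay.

Retirement plan contribution: $5,781.51 × 0.084 = $485.65
457(b) deferral: $5,781.51 × 0.055 = $317.98
Pre-tax total = $485.65 + $317.98 = $803.63
Taxable wages = $5,781.51 − $803.63 = $4,977.88
Federal tax withheld: $4,977.88 × 0.173 = $861.17
State tax withheld: $4,977.88 × 0.089 = $443.03
SDI: $5,781.51 × 0.01 = $57.82
Group life insurance premium: $378.88
Total deductions = $485.65 + $317.98 + $861.17 + $443.03 + $57.82 + $378.88 = $2,544.53
Net pay = $5,781.51 − $2,544.53 = $3,236.98

$3,236.98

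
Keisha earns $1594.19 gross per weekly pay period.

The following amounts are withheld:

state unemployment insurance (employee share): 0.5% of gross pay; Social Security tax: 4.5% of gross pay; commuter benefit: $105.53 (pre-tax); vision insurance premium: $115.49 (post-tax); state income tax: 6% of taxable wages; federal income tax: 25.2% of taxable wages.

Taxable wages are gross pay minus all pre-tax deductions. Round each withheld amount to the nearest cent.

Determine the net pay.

$829.00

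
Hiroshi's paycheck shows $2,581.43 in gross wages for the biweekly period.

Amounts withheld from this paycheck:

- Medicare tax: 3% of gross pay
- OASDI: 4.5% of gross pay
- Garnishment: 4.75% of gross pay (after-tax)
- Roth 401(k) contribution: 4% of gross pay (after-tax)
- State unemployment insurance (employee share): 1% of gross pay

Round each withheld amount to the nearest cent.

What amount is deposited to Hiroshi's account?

Medicare tax: $2,581.43 × 0.03 = $77.44
State unemployment insurance (employee share): $2,581.43 × 0.01 = $25.81
OASDI: $2,581.43 × 0.045 = $116.16
Roth 401(k) contribution: $2,581.43 × 0.04 = $103.26
Garnishment: $2,581.43 × 0.0475 = $122.62
Total deductions = $77.44 + $25.81 + $116.16 + $103.26 + $122.62 = $445.29
Net pay = $2,581.43 − $445.29 = $2,136.14

$2,136.14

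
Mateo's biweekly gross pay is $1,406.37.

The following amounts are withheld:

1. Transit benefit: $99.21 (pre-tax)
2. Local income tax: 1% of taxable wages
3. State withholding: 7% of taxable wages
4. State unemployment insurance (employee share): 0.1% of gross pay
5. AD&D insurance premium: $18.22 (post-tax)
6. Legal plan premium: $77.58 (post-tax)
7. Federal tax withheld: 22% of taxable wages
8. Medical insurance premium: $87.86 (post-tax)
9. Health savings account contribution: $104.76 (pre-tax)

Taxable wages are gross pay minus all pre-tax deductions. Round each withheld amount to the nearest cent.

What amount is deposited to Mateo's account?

$656.61

Transit benefit: $99.21
Health savings account contribution: $104.76
Pre-tax total = $99.21 + $104.76 = $203.97
Taxable wages = $1,406.37 − $203.97 = $1,202.40
Local income tax: $1,202.40 × 0.01 = $12.02
State withholding: $1,202.40 × 0.07 = $84.17
Federal tax withheld: $1,202.40 × 0.22 = $264.53
State unemployment insurance (employee share): $1,406.37 × 0.001 = $1.41
AD&D insurance premium: $18.22
Medical insurance premium: $87.86
Legal plan premium: $77.58
Total deductions = $99.21 + $104.76 + $12.02 + $84.17 + $264.53 + $1.41 + $18.22 + $87.86 + $77.58 = $749.76
Net pay = $1,406.37 − $749.76 = $656.61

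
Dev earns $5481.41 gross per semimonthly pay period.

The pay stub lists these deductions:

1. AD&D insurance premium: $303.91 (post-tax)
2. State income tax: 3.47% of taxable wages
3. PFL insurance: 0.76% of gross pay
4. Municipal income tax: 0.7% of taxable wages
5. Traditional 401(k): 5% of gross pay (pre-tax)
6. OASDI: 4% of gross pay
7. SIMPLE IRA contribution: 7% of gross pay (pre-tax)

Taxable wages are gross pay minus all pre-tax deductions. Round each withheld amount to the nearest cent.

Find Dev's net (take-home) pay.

$4057.66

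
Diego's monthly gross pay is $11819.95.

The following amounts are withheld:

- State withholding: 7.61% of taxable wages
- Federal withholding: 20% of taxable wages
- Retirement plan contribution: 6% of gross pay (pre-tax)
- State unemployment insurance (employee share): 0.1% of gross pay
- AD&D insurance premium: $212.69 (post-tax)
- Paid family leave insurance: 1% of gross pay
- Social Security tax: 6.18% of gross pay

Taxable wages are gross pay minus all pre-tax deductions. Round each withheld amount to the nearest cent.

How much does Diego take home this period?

Retirement plan contribution: $11819.95 × 0.06 = $709.20
Taxable wages = $11819.95 − $709.20 = $11110.75
Federal withholding: $11110.75 × 0.2 = $2222.15
State withholding: $11110.75 × 0.0761 = $845.53
Paid family leave insurance: $11819.95 × 0.01 = $118.20
State unemployment insurance (employee share): $11819.95 × 0.001 = $11.82
Social Security tax: $11819.95 × 0.0618 = $730.47
AD&D insurance premium: $212.69
Total deductions = $709.20 + $2222.15 + $845.53 + $118.20 + $11.82 + $730.47 + $212.69 = $4850.06
Net pay = $11819.95 − $4850.06 = $6969.89

$6969.89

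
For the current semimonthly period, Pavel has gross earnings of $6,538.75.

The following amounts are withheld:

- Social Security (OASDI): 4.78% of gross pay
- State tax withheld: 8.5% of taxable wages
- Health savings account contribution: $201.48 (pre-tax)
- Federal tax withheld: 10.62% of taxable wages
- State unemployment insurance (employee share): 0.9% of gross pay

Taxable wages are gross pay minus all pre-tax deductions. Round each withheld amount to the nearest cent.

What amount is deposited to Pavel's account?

$4,754.18

Health savings account contribution: $201.48
Taxable wages = $6,538.75 − $201.48 = $6,337.27
State tax withheld: $6,337.27 × 0.085 = $538.67
Federal tax withheld: $6,337.27 × 0.1062 = $673.02
Social Security (OASDI): $6,538.75 × 0.0478 = $312.55
State unemployment insurance (employee share): $6,538.75 × 0.009 = $58.85
Total deductions = $201.48 + $538.67 + $673.02 + $312.55 + $58.85 = $1,784.57
Net pay = $6,538.75 − $1,784.57 = $4,754.18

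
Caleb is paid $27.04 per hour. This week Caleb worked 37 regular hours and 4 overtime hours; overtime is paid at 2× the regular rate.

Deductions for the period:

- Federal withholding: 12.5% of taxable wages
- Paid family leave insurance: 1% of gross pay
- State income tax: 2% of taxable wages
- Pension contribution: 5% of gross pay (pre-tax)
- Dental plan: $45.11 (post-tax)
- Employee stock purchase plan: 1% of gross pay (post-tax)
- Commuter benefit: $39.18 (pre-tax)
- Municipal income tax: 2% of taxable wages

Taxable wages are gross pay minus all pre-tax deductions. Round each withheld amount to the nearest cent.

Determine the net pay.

$863.05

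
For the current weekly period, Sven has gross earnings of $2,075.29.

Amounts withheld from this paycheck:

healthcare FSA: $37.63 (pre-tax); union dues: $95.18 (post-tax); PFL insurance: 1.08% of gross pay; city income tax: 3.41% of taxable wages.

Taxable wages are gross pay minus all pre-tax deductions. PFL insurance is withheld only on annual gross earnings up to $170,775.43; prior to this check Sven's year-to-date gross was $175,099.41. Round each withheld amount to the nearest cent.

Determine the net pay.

Healthcare FSA: $37.63
Taxable wages = $2,075.29 − $37.63 = $2,037.66
City income tax: $2,037.66 × 0.0341 = $69.48
PFL insurance: annual cap $170,775.43 already reached (YTD $175,099.41), so $0.00
Union dues: $95.18
Total deductions = $37.63 + $69.48 + $0.00 + $95.18 = $202.29
Net pay = $2,075.29 − $202.29 = $1,873.00

$1,873.00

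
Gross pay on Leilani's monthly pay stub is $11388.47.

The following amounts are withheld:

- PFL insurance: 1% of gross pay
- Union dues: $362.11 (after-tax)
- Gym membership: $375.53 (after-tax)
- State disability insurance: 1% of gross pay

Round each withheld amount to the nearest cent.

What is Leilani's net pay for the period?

$10423.07

State disability insurance: $11388.47 × 0.01 = $113.88
PFL insurance: $11388.47 × 0.01 = $113.88
Gym membership: $375.53
Union dues: $362.11
Total deductions = $113.88 + $113.88 + $375.53 + $362.11 = $965.40
Net pay = $11388.47 − $965.40 = $10423.07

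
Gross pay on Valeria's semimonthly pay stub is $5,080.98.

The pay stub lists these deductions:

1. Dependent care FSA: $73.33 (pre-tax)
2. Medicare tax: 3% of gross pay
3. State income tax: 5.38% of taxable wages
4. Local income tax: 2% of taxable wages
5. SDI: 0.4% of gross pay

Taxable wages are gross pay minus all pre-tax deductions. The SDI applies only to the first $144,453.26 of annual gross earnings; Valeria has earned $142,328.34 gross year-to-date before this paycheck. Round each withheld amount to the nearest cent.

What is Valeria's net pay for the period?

$4,477.16

Dependent care FSA: $73.33
Taxable wages = $5,080.98 − $73.33 = $5,007.65
State income tax: $5,007.65 × 0.0538 = $269.41
Local income tax: $5,007.65 × 0.02 = $100.15
Medicare tax: $5,080.98 × 0.03 = $152.43
SDI: only $144,453.26 − $142,328.34 = $2,124.92 of this check is subject → $2,124.92 × 0.004 = $8.50
Total deductions = $73.33 + $269.41 + $100.15 + $152.43 + $8.50 = $603.82
Net pay = $5,080.98 − $603.82 = $4,477.16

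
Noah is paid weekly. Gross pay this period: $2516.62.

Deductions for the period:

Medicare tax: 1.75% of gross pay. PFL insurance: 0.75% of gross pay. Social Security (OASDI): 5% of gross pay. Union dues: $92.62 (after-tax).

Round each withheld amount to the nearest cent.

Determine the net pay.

$2235.26

Social Security (OASDI): $2516.62 × 0.05 = $125.83
PFL insurance: $2516.62 × 0.0075 = $18.87
Medicare tax: $2516.62 × 0.0175 = $44.04
Union dues: $92.62
Total deductions = $125.83 + $18.87 + $44.04 + $92.62 = $281.36
Net pay = $2516.62 − $281.36 = $2235.26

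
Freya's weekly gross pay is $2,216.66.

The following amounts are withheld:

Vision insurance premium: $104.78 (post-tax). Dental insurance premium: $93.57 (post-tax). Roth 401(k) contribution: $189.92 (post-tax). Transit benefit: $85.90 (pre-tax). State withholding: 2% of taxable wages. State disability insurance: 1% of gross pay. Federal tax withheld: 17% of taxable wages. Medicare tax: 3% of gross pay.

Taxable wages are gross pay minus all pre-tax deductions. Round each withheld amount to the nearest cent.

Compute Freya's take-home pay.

$1,248.97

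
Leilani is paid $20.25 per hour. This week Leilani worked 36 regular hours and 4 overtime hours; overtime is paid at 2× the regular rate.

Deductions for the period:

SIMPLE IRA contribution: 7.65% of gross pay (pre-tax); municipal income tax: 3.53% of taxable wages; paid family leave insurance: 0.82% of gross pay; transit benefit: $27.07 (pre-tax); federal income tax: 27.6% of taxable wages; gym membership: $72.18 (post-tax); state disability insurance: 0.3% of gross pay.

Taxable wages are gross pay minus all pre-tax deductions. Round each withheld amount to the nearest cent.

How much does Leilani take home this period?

$465.89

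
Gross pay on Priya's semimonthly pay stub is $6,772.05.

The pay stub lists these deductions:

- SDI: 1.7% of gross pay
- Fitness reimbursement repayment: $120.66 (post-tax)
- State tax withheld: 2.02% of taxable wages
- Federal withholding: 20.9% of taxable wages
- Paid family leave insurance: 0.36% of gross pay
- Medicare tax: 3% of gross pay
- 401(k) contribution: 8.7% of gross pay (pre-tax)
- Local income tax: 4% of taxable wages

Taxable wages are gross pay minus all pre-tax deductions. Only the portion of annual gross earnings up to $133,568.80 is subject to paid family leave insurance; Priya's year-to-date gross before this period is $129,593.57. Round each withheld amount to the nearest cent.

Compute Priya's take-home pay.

$4,065.20

401(k) contribution: $6,772.05 × 0.087 = $589.17
Taxable wages = $6,772.05 − $589.17 = $6,182.88
Local income tax: $6,182.88 × 0.04 = $247.32
State tax withheld: $6,182.88 × 0.0202 = $124.89
Federal withholding: $6,182.88 × 0.209 = $1,292.22
SDI: $6,772.05 × 0.017 = $115.12
Paid family leave insurance: only $133,568.80 − $129,593.57 = $3,975.23 of this check is subject → $3,975.23 × 0.0036 = $14.31
Medicare tax: $6,772.05 × 0.03 = $203.16
Fitness reimbursement repayment: $120.66
Total deductions = $589.17 + $247.32 + $124.89 + $1,292.22 + $115.12 + $14.31 + $203.16 + $120.66 = $2,706.85
Net pay = $6,772.05 − $2,706.85 = $4,065.20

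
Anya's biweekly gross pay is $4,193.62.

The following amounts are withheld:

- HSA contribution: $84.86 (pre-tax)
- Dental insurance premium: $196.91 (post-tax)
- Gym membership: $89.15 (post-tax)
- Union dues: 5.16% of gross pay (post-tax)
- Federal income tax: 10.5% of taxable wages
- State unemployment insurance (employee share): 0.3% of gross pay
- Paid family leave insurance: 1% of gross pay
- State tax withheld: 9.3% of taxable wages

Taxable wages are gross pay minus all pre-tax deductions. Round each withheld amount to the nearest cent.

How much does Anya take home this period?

HSA contribution: $84.86
Taxable wages = $4,193.62 − $84.86 = $4,108.76
Federal income tax: $4,108.76 × 0.105 = $431.42
State tax withheld: $4,108.76 × 0.093 = $382.11
State unemployment insurance (employee share): $4,193.62 × 0.003 = $12.58
Paid family leave insurance: $4,193.62 × 0.01 = $41.94
Union dues: $4,193.62 × 0.0516 = $216.39
Gym membership: $89.15
Dental insurance premium: $196.91
Total deductions = $84.86 + $431.42 + $382.11 + $12.58 + $41.94 + $216.39 + $89.15 + $196.91 = $1,455.36
Net pay = $4,193.62 − $1,455.36 = $2,738.26

$2,738.26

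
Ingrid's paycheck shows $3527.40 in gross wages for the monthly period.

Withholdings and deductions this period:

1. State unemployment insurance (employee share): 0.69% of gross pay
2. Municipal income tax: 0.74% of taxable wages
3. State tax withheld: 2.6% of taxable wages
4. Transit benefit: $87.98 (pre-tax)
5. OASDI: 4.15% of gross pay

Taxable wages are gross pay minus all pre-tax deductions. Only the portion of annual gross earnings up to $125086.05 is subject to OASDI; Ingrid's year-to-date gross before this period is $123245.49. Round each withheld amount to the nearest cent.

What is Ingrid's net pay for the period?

$3223.83

Transit benefit: $87.98
Taxable wages = $3527.40 − $87.98 = $3439.42
State tax withheld: $3439.42 × 0.026 = $89.42
Municipal income tax: $3439.42 × 0.0074 = $25.45
OASDI: only $125086.05 − $123245.49 = $1840.56 of this check is subject → $1840.56 × 0.0415 = $76.38
State unemployment insurance (employee share): $3527.40 × 0.0069 = $24.34
Total deductions = $87.98 + $89.42 + $25.45 + $76.38 + $24.34 = $303.57
Net pay = $3527.40 − $303.57 = $3223.83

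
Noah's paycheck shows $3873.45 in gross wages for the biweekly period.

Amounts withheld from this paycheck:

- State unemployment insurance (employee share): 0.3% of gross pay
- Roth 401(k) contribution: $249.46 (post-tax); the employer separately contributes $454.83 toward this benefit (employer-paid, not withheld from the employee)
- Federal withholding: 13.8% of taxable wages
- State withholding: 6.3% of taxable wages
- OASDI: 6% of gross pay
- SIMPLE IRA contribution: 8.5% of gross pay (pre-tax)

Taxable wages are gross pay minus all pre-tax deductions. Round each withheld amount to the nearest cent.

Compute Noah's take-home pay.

SIMPLE IRA contribution: $3873.45 × 0.085 = $329.24
Taxable wages = $3873.45 − $329.24 = $3544.21
Federal withholding: $3544.21 × 0.138 = $489.10
State withholding: $3544.21 × 0.063 = $223.29
OASDI: $3873.45 × 0.06 = $232.41
State unemployment insurance (employee share): $3873.45 × 0.003 = $11.62
Roth 401(k) contribution: $249.46
(Employer's $454.83 toward Roth 401(k) contribution is not withheld from the employee.)
Total deductions = $329.24 + $489.10 + $223.29 + $232.41 + $11.62 + $249.46 = $1535.12
Net pay = $3873.45 − $1535.12 = $2338.33

$2338.33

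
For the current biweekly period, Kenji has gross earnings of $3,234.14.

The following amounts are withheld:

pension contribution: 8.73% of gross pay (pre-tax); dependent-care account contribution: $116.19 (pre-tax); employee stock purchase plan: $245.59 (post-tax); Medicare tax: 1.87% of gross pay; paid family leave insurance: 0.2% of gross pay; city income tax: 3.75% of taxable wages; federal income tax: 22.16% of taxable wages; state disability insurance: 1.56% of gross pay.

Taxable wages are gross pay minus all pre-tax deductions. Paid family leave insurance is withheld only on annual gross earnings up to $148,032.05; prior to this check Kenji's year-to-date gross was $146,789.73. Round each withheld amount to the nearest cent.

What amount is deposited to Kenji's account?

Dependent-care account contribution: $116.19
Pension contribution: $3,234.14 × 0.0873 = $282.34
Pre-tax total = $116.19 + $282.34 = $398.53
Taxable wages = $3,234.14 − $398.53 = $2,835.61
City income tax: $2,835.61 × 0.0375 = $106.34
Federal income tax: $2,835.61 × 0.2216 = $628.37
Paid family leave insurance: only $148,032.05 − $146,789.73 = $1,242.32 of this check is subject → $1,242.32 × 0.002 = $2.48
State disability insurance: $3,234.14 × 0.0156 = $50.45
Medicare tax: $3,234.14 × 0.0187 = $60.48
Employee stock purchase plan: $245.59
Total deductions = $116.19 + $282.34 + $106.34 + $628.37 + $2.48 + $50.45 + $60.48 + $245.59 = $1,492.24
Net pay = $3,234.14 − $1,492.24 = $1,741.90

$1,741.90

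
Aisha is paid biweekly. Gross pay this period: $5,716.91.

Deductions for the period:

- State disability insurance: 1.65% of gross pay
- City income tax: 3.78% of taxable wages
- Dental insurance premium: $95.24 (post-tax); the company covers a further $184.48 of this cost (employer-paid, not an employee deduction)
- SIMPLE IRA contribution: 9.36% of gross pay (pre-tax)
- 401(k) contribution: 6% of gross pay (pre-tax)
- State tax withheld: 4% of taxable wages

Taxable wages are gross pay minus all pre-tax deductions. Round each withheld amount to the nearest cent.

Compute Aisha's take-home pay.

$4,272.77

401(k) contribution: $5,716.91 × 0.06 = $343.01
SIMPLE IRA contribution: $5,716.91 × 0.0936 = $535.10
Pre-tax total = $343.01 + $535.10 = $878.11
Taxable wages = $5,716.91 − $878.11 = $4,838.80
City income tax: $4,838.80 × 0.0378 = $182.91
State tax withheld: $4,838.80 × 0.04 = $193.55
State disability insurance: $5,716.91 × 0.0165 = $94.33
Dental insurance premium: $95.24
(Employer's $184.48 toward dental insurance premium is not withheld from the employee.)
Total deductions = $343.01 + $535.10 + $182.91 + $193.55 + $94.33 + $95.24 = $1,444.14
Net pay = $5,716.91 − $1,444.14 = $4,272.77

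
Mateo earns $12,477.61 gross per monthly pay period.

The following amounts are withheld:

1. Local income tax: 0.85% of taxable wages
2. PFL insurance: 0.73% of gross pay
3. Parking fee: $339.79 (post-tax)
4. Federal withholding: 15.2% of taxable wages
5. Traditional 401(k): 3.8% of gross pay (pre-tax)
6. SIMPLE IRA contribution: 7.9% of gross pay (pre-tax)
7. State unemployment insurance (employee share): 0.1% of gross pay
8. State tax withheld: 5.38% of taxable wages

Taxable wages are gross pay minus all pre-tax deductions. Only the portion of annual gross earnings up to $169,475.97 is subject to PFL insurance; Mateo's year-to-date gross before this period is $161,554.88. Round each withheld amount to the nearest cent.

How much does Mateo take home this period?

$8,246.55

SIMPLE IRA contribution: $12,477.61 × 0.079 = $985.73
Traditional 401(k): $12,477.61 × 0.038 = $474.15
Pre-tax total = $985.73 + $474.15 = $1,459.88
Taxable wages = $12,477.61 − $1,459.88 = $11,017.73
Local income tax: $11,017.73 × 0.0085 = $93.65
State tax withheld: $11,017.73 × 0.0538 = $592.75
Federal withholding: $11,017.73 × 0.152 = $1,674.69
State unemployment insurance (employee share): $12,477.61 × 0.001 = $12.48
PFL insurance: only $169,475.97 − $161,554.88 = $7,921.09 of this check is subject → $7,921.09 × 0.0073 = $57.82
Parking fee: $339.79
Total deductions = $985.73 + $474.15 + $93.65 + $592.75 + $1,674.69 + $12.48 + $57.82 + $339.79 = $4,231.06
Net pay = $12,477.61 − $4,231.06 = $8,246.55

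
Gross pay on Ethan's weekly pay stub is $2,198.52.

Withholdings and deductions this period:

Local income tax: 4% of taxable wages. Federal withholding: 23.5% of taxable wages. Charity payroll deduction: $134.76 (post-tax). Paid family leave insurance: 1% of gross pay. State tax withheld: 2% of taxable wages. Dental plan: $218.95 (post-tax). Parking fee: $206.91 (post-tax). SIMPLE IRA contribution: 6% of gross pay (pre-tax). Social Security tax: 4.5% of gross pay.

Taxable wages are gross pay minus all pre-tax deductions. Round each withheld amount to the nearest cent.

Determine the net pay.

SIMPLE IRA contribution: $2,198.52 × 0.06 = $131.91
Taxable wages = $2,198.52 − $131.91 = $2,066.61
Local income tax: $2,066.61 × 0.04 = $82.66
Federal withholding: $2,066.61 × 0.235 = $485.65
State tax withheld: $2,066.61 × 0.02 = $41.33
Social Security tax: $2,198.52 × 0.045 = $98.93
Paid family leave insurance: $2,198.52 × 0.01 = $21.99
Dental plan: $218.95
Charity payroll deduction: $134.76
Parking fee: $206.91
Total deductions = $131.91 + $82.66 + $485.65 + $41.33 + $98.93 + $21.99 + $218.95 + $134.76 + $206.91 = $1,423.09
Net pay = $2,198.52 − $1,423.09 = $775.43

$775.43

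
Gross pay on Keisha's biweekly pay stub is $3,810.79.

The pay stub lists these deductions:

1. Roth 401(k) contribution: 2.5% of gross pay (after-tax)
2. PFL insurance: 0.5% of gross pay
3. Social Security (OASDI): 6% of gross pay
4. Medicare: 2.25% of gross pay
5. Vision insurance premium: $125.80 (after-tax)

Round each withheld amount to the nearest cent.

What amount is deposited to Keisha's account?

$3,256.28

Medicare: $3,810.79 × 0.0225 = $85.74
PFL insurance: $3,810.79 × 0.005 = $19.05
Social Security (OASDI): $3,810.79 × 0.06 = $228.65
Roth 401(k) contribution: $3,810.79 × 0.025 = $95.27
Vision insurance premium: $125.80
Total deductions = $85.74 + $19.05 + $228.65 + $95.27 + $125.80 = $554.51
Net pay = $3,810.79 − $554.51 = $3,256.28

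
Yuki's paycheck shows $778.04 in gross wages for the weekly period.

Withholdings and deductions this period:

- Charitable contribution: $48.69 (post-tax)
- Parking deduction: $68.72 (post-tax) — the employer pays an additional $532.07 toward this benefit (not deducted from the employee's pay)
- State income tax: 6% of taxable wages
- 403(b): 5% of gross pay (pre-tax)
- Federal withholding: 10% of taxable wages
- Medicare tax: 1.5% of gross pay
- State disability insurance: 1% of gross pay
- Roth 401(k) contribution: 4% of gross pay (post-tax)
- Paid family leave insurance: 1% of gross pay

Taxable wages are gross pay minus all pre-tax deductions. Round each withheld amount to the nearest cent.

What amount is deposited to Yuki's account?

403(b): $778.04 × 0.05 = $38.90
Taxable wages = $778.04 − $38.90 = $739.14
State income tax: $739.14 × 0.06 = $44.35
Federal withholding: $739.14 × 0.1 = $73.91
Paid family leave insurance: $778.04 × 0.01 = $7.78
State disability insurance: $778.04 × 0.01 = $7.78
Medicare tax: $778.04 × 0.015 = $11.67
Parking deduction: $68.72
Charitable contribution: $48.69
Roth 401(k) contribution: $778.04 × 0.04 = $31.12
(Employer's $532.07 toward parking deduction is not withheld from the employee.)
Total deductions = $38.90 + $44.35 + $73.91 + $7.78 + $7.78 + $11.67 + $68.72 + $48.69 + $31.12 = $332.92
Net pay = $778.04 − $332.92 = $445.12

$445.12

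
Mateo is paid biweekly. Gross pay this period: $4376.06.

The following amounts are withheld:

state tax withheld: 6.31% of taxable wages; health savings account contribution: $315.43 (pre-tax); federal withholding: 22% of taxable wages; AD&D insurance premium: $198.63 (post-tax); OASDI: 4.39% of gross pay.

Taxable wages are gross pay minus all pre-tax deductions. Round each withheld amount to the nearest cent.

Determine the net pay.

Health savings account contribution: $315.43
Taxable wages = $4376.06 − $315.43 = $4060.63
State tax withheld: $4060.63 × 0.0631 = $256.23
Federal withholding: $4060.63 × 0.22 = $893.34
OASDI: $4376.06 × 0.0439 = $192.11
AD&D insurance premium: $198.63
Total deductions = $315.43 + $256.23 + $893.34 + $192.11 + $198.63 = $1855.74
Net pay = $4376.06 − $1855.74 = $2520.32

$2520.32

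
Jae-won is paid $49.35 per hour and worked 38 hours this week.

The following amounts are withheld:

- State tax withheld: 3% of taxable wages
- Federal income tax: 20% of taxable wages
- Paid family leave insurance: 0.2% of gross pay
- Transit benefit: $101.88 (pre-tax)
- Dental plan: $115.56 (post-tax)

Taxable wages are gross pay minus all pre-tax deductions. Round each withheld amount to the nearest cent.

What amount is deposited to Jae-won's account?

Gross pay: 38 × $49.35 = $1,875.30
Transit benefit: $101.88
Taxable wages = $1,875.30 − $101.88 = $1,773.42
State tax withheld: $1,773.42 × 0.03 = $53.20
Federal income tax: $1,773.42 × 0.2 = $354.68
Paid family leave insurance: $1,875.30 × 0.002 = $3.75
Dental plan: $115.56
Total deductions = $101.88 + $53.20 + $354.68 + $3.75 + $115.56 = $629.07
Net pay = $1,875.30 − $629.07 = $1,246.23

$1,246.23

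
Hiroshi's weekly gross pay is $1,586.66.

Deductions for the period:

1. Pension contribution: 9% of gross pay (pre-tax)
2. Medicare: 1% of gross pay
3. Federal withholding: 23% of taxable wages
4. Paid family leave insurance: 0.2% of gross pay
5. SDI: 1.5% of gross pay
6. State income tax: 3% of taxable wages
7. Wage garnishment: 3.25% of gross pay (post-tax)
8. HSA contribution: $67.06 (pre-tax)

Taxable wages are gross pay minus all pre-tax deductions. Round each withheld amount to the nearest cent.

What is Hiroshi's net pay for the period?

$924.43

HSA contribution: $67.06
Pension contribution: $1,586.66 × 0.09 = $142.80
Pre-tax total = $67.06 + $142.80 = $209.86
Taxable wages = $1,586.66 − $209.86 = $1,376.80
State income tax: $1,376.80 × 0.03 = $41.30
Federal withholding: $1,376.80 × 0.23 = $316.66
SDI: $1,586.66 × 0.015 = $23.80
Medicare: $1,586.66 × 0.01 = $15.87
Paid family leave insurance: $1,586.66 × 0.002 = $3.17
Wage garnishment: $1,586.66 × 0.0325 = $51.57
Total deductions = $67.06 + $142.80 + $41.30 + $316.66 + $23.80 + $15.87 + $3.17 + $51.57 = $662.23
Net pay = $1,586.66 − $662.23 = $924.43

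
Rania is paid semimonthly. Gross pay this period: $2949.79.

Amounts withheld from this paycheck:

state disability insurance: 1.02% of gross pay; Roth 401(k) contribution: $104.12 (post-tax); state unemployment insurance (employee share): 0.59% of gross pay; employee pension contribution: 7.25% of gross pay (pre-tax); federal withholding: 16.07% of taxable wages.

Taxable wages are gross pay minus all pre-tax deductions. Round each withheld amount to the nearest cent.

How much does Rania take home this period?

Employee pension contribution: $2949.79 × 0.0725 = $213.86
Taxable wages = $2949.79 − $213.86 = $2735.93
Federal withholding: $2735.93 × 0.1607 = $439.66
State disability insurance: $2949.79 × 0.0102 = $30.09
State unemployment insurance (employee share): $2949.79 × 0.0059 = $17.40
Roth 401(k) contribution: $104.12
Total deductions = $213.86 + $439.66 + $30.09 + $17.40 + $104.12 = $805.13
Net pay = $2949.79 − $805.13 = $2144.66

$2144.66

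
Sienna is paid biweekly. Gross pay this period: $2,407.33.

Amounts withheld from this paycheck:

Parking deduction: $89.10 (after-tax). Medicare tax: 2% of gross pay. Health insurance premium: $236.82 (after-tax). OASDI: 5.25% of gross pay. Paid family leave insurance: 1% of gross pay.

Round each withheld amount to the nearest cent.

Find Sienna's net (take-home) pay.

Medicare tax: $2,407.33 × 0.02 = $48.15
OASDI: $2,407.33 × 0.0525 = $126.38
Paid family leave insurance: $2,407.33 × 0.01 = $24.07
Health insurance premium: $236.82
Parking deduction: $89.10
Total deductions = $48.15 + $126.38 + $24.07 + $236.82 + $89.10 = $524.52
Net pay = $2,407.33 − $524.52 = $1,882.81

$1,882.81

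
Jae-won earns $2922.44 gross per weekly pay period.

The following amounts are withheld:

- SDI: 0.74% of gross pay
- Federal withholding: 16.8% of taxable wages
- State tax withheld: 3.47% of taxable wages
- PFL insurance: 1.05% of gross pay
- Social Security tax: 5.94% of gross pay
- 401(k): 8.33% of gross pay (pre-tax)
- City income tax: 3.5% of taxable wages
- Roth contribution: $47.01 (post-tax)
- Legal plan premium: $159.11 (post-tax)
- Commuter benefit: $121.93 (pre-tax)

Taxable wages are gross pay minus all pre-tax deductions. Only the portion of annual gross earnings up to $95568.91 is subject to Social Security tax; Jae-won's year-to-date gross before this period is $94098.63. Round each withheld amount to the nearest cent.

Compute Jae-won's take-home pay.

401(k): $2922.44 × 0.0833 = $243.44
Commuter benefit: $121.93
Pre-tax total = $243.44 + $121.93 = $365.37
Taxable wages = $2922.44 − $365.37 = $2557.07
City income tax: $2557.07 × 0.035 = $89.50
State tax withheld: $2557.07 × 0.0347 = $88.73
Federal withholding: $2557.07 × 0.168 = $429.59
PFL insurance: $2922.44 × 0.0105 = $30.69
Social Security tax: only $95568.91 − $94098.63 = $1470.28 of this check is subject → $1470.28 × 0.0594 = $87.33
SDI: $2922.44 × 0.0074 = $21.63
Legal plan premium: $159.11
Roth contribution: $47.01
Total deductions = $243.44 + $121.93 + $89.50 + $88.73 + $429.59 + $30.69 + $87.33 + $21.63 + $159.11 + $47.01 = $1318.96
Net pay = $2922.44 − $1318.96 = $1603.48

$1603.48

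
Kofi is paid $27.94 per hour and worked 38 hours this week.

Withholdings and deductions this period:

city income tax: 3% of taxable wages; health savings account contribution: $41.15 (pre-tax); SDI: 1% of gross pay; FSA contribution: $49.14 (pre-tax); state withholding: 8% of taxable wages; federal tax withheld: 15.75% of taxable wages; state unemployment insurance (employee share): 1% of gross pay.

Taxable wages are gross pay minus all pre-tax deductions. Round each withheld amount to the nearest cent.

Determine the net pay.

Gross pay: 38 × $27.94 = $1,061.72
FSA contribution: $49.14
Health savings account contribution: $41.15
Pre-tax total = $49.14 + $41.15 = $90.29
Taxable wages = $1,061.72 − $90.29 = $971.43
State withholding: $971.43 × 0.08 = $77.71
Federal tax withheld: $971.43 × 0.1575 = $153.00
City income tax: $971.43 × 0.03 = $29.14
SDI: $1,061.72 × 0.01 = $10.62
State unemployment insurance (employee share): $1,061.72 × 0.01 = $10.62
Total deductions = $49.14 + $41.15 + $77.71 + $153.00 + $29.14 + $10.62 + $10.62 = $371.38
Net pay = $1,061.72 − $371.38 = $690.34

$690.34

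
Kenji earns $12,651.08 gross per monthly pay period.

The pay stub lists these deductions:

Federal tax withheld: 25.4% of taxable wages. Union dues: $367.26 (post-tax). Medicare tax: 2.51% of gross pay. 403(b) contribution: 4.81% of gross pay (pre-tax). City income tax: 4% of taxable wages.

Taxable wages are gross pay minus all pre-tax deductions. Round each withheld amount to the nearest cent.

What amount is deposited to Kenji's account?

$7,817.25

403(b) contribution: $12,651.08 × 0.0481 = $608.52
Taxable wages = $12,651.08 − $608.52 = $12,042.56
City income tax: $12,042.56 × 0.04 = $481.70
Federal tax withheld: $12,042.56 × 0.254 = $3,058.81
Medicare tax: $12,651.08 × 0.0251 = $317.54
Union dues: $367.26
Total deductions = $608.52 + $481.70 + $3,058.81 + $317.54 + $367.26 = $4,833.83
Net pay = $12,651.08 − $4,833.83 = $7,817.25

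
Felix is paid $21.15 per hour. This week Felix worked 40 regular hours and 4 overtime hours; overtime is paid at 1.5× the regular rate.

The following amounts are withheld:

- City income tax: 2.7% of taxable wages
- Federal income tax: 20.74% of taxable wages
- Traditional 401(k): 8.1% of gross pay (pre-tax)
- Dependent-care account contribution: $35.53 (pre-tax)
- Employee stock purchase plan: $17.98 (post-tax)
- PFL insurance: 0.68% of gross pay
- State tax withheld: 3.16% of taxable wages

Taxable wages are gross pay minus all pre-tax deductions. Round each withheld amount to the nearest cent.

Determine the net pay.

$605.59

Regular pay: 40 × $21.15 = $846.00
Overtime pay: 4 × $21.15 × 1.5 = $126.90
Gross pay = $846.00 + $126.90 = $972.90
Traditional 401(k): $972.90 × 0.081 = $78.80
Dependent-care account contribution: $35.53
Pre-tax total = $78.80 + $35.53 = $114.33
Taxable wages = $972.90 − $114.33 = $858.57
State tax withheld: $858.57 × 0.0316 = $27.13
Federal income tax: $858.57 × 0.2074 = $178.07
City income tax: $858.57 × 0.027 = $23.18
PFL insurance: $972.90 × 0.0068 = $6.62
Employee stock purchase plan: $17.98
Total deductions = $78.80 + $35.53 + $27.13 + $178.07 + $23.18 + $6.62 + $17.98 = $367.31
Net pay = $972.90 − $367.31 = $605.59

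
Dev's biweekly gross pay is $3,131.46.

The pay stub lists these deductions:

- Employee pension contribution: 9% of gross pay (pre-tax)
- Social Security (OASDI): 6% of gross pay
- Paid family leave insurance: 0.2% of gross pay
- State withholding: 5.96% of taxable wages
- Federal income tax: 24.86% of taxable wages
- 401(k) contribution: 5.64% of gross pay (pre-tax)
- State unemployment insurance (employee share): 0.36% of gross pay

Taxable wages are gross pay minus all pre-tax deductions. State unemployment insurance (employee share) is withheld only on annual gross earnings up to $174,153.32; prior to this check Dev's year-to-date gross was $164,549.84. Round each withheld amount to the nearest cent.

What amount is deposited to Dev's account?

$1,643.78

Employee pension contribution: $3,131.46 × 0.09 = $281.83
401(k) contribution: $3,131.46 × 0.0564 = $176.61
Pre-tax total = $281.83 + $176.61 = $458.44
Taxable wages = $3,131.46 − $458.44 = $2,673.02
Federal income tax: $2,673.02 × 0.2486 = $664.51
State withholding: $2,673.02 × 0.0596 = $159.31
Paid family leave insurance: $3,131.46 × 0.002 = $6.26
State unemployment insurance (employee share): cap not yet reached, full $3,131.46 is subject → $3,131.46 × 0.0036 = $11.27
Social Security (OASDI): $3,131.46 × 0.06 = $187.89
Total deductions = $281.83 + $176.61 + $664.51 + $159.31 + $6.26 + $11.27 + $187.89 = $1,487.68
Net pay = $3,131.46 − $1,487.68 = $1,643.78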